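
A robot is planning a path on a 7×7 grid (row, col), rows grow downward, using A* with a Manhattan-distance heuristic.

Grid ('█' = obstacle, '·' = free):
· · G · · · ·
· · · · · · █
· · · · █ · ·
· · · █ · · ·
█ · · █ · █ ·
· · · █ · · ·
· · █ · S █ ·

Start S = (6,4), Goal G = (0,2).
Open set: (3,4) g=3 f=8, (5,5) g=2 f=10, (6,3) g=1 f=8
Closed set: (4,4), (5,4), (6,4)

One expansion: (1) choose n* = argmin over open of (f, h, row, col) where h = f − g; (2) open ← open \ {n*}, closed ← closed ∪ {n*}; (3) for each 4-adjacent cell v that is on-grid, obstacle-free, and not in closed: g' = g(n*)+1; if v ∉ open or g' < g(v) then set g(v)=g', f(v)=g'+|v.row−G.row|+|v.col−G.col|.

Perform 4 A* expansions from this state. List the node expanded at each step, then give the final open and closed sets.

order=[(3,4) → (6,3) → (3,5) → (2,5)]; open=[(1,5) g=6 f=10, (2,6) g=6 f=12, (3,6) g=5 f=12, (5,5) g=2 f=10]; closed=[(2,5), (3,4), (3,5), (4,4), (5,4), (6,3), (6,4)]

step 1: expand (3,4) (f=8, h=5) → closed; open now [(3,5) g=4 f=10, (5,5) g=2 f=10, (6,3) g=1 f=8]
step 2: expand (6,3) (f=8, h=7) → closed; open now [(3,5) g=4 f=10, (5,5) g=2 f=10]
step 3: expand (3,5) (f=10, h=6) → closed; open now [(2,5) g=5 f=10, (3,6) g=5 f=12, (5,5) g=2 f=10]
step 4: expand (2,5) (f=10, h=5) → closed; open now [(1,5) g=6 f=10, (2,6) g=6 f=12, (3,6) g=5 f=12, (5,5) g=2 f=10]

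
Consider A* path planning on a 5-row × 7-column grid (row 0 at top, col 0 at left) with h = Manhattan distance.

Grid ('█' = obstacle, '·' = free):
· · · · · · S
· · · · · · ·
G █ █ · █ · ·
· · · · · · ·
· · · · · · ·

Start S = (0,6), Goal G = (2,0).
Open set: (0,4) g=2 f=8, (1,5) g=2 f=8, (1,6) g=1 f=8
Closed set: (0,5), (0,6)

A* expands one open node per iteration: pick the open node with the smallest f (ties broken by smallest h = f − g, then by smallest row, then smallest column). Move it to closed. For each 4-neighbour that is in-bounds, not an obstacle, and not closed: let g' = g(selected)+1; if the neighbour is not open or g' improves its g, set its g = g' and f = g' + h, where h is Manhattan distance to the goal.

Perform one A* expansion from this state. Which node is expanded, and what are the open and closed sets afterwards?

expanded=(0,4); open=[(0,3) g=3 f=8, (1,4) g=3 f=8, (1,5) g=2 f=8, (1,6) g=1 f=8]; closed=[(0,4), (0,5), (0,6)]

step 1: expand (0,4) (f=8, h=6) → closed; open now [(0,3) g=3 f=8, (1,4) g=3 f=8, (1,5) g=2 f=8, (1,6) g=1 f=8]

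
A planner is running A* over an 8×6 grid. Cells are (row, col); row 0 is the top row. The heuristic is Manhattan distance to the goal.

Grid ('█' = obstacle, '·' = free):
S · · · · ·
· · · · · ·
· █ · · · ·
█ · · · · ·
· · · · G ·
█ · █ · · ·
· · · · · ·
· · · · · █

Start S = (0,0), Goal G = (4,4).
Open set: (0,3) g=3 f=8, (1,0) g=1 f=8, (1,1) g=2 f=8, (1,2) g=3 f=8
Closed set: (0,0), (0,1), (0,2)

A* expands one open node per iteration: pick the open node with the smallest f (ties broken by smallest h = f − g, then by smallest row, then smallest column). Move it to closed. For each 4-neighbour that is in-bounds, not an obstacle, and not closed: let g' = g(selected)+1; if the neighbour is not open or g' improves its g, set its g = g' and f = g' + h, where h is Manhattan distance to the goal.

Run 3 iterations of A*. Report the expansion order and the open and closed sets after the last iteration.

order=[(0,3) → (0,4) → (1,4)]; open=[(0,5) g=5 f=10, (1,0) g=1 f=8, (1,1) g=2 f=8, (1,2) g=3 f=8, (1,3) g=4 f=8, (1,5) g=6 f=10, (2,4) g=6 f=8]; closed=[(0,0), (0,1), (0,2), (0,3), (0,4), (1,4)]

step 1: expand (0,3) (f=8, h=5) → closed; open now [(0,4) g=4 f=8, (1,0) g=1 f=8, (1,1) g=2 f=8, (1,2) g=3 f=8, (1,3) g=4 f=8]
step 2: expand (0,4) (f=8, h=4) → closed; open now [(0,5) g=5 f=10, (1,0) g=1 f=8, (1,1) g=2 f=8, (1,2) g=3 f=8, (1,3) g=4 f=8, (1,4) g=5 f=8]
step 3: expand (1,4) (f=8, h=3) → closed; open now [(0,5) g=5 f=10, (1,0) g=1 f=8, (1,1) g=2 f=8, (1,2) g=3 f=8, (1,3) g=4 f=8, (1,5) g=6 f=10, (2,4) g=6 f=8]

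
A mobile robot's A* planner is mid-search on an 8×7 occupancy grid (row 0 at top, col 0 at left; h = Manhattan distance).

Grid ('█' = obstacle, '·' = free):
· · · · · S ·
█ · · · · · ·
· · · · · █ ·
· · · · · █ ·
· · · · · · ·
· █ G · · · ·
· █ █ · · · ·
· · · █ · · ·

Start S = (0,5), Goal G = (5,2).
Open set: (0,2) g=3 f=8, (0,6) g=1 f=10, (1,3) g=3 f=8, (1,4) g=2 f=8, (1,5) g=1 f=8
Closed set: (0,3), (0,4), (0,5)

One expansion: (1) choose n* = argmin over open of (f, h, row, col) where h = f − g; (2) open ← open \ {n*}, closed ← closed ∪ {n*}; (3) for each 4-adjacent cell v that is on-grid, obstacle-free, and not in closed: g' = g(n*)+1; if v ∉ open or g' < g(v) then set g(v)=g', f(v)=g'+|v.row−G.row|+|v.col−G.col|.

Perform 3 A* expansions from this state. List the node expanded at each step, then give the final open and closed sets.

order=[(0,2) → (1,2) → (2,2)]; open=[(0,1) g=4 f=10, (0,6) g=1 f=10, (1,1) g=5 f=10, (1,3) g=3 f=8, (1,4) g=2 f=8, (1,5) g=1 f=8, (2,1) g=6 f=10, (2,3) g=6 f=10, (3,2) g=6 f=8]; closed=[(0,2), (0,3), (0,4), (0,5), (1,2), (2,2)]

step 1: expand (0,2) (f=8, h=5) → closed; open now [(0,1) g=4 f=10, (0,6) g=1 f=10, (1,2) g=4 f=8, (1,3) g=3 f=8, (1,4) g=2 f=8, (1,5) g=1 f=8]
step 2: expand (1,2) (f=8, h=4) → closed; open now [(0,1) g=4 f=10, (0,6) g=1 f=10, (1,1) g=5 f=10, (1,3) g=3 f=8, (1,4) g=2 f=8, (1,5) g=1 f=8, (2,2) g=5 f=8]
step 3: expand (2,2) (f=8, h=3) → closed; open now [(0,1) g=4 f=10, (0,6) g=1 f=10, (1,1) g=5 f=10, (1,3) g=3 f=8, (1,4) g=2 f=8, (1,5) g=1 f=8, (2,1) g=6 f=10, (2,3) g=6 f=10, (3,2) g=6 f=8]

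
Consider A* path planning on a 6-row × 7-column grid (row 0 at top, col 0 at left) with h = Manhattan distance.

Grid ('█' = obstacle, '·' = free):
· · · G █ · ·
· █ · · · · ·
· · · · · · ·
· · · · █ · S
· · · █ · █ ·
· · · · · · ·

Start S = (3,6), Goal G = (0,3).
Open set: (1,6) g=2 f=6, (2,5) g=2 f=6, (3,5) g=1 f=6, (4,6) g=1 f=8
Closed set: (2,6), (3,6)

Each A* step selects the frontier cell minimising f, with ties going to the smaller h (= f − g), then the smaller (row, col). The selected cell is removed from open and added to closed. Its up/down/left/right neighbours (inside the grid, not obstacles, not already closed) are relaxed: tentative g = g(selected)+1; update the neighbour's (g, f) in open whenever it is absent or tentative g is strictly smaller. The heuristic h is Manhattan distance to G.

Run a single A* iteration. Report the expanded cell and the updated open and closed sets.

expanded=(1,6); open=[(0,6) g=3 f=6, (1,5) g=3 f=6, (2,5) g=2 f=6, (3,5) g=1 f=6, (4,6) g=1 f=8]; closed=[(1,6), (2,6), (3,6)]

step 1: expand (1,6) (f=6, h=4) → closed; open now [(0,6) g=3 f=6, (1,5) g=3 f=6, (2,5) g=2 f=6, (3,5) g=1 f=6, (4,6) g=1 f=8]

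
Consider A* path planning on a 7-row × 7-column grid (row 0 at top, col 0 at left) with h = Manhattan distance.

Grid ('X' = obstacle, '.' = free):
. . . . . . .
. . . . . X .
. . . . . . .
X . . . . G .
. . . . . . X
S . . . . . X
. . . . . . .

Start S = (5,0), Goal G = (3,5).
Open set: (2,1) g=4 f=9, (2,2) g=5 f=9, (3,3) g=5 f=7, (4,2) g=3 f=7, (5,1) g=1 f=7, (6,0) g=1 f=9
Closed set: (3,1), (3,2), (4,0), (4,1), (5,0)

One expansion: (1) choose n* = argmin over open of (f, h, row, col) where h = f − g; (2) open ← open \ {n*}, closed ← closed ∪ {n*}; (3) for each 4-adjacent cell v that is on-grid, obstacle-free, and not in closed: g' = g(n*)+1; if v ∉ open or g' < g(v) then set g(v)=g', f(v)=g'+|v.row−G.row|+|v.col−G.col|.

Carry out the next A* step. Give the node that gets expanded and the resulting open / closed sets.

expanded=(3,3); open=[(2,1) g=4 f=9, (2,2) g=5 f=9, (2,3) g=6 f=9, (3,4) g=6 f=7, (4,2) g=3 f=7, (4,3) g=6 f=9, (5,1) g=1 f=7, (6,0) g=1 f=9]; closed=[(3,1), (3,2), (3,3), (4,0), (4,1), (5,0)]

step 1: expand (3,3) (f=7, h=2) → closed; open now [(2,1) g=4 f=9, (2,2) g=5 f=9, (2,3) g=6 f=9, (3,4) g=6 f=7, (4,2) g=3 f=7, (4,3) g=6 f=9, (5,1) g=1 f=7, (6,0) g=1 f=9]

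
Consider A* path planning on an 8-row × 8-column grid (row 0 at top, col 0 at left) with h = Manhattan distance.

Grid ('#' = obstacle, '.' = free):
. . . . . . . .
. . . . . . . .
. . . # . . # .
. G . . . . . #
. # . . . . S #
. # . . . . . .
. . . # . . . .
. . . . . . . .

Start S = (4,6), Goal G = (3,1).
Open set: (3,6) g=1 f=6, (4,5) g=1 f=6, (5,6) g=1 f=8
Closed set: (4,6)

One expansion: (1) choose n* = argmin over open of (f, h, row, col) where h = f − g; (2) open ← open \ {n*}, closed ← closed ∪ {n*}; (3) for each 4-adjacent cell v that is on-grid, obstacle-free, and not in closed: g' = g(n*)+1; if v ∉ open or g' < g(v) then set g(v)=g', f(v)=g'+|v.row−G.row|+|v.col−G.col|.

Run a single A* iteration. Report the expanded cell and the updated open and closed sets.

expanded=(3,6); open=[(3,5) g=2 f=6, (4,5) g=1 f=6, (5,6) g=1 f=8]; closed=[(3,6), (4,6)]

step 1: expand (3,6) (f=6, h=5) → closed; open now [(3,5) g=2 f=6, (4,5) g=1 f=6, (5,6) g=1 f=8]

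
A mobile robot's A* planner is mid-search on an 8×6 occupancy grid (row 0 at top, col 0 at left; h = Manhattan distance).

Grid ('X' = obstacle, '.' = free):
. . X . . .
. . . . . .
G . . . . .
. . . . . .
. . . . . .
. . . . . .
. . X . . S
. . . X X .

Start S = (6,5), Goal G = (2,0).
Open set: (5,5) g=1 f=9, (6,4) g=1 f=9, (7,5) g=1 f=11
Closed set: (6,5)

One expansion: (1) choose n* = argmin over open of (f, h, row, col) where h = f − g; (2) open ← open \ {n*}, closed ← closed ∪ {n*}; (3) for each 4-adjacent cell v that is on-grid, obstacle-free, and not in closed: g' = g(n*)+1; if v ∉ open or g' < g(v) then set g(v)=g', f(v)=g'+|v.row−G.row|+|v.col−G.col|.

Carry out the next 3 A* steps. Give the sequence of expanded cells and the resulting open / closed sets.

order=[(5,5) → (4,5) → (3,5)]; open=[(2,5) g=4 f=9, (3,4) g=4 f=9, (4,4) g=3 f=9, (5,4) g=2 f=9, (6,4) g=1 f=9, (7,5) g=1 f=11]; closed=[(3,5), (4,5), (5,5), (6,5)]

step 1: expand (5,5) (f=9, h=8) → closed; open now [(4,5) g=2 f=9, (5,4) g=2 f=9, (6,4) g=1 f=9, (7,5) g=1 f=11]
step 2: expand (4,5) (f=9, h=7) → closed; open now [(3,5) g=3 f=9, (4,4) g=3 f=9, (5,4) g=2 f=9, (6,4) g=1 f=9, (7,5) g=1 f=11]
step 3: expand (3,5) (f=9, h=6) → closed; open now [(2,5) g=4 f=9, (3,4) g=4 f=9, (4,4) g=3 f=9, (5,4) g=2 f=9, (6,4) g=1 f=9, (7,5) g=1 f=11]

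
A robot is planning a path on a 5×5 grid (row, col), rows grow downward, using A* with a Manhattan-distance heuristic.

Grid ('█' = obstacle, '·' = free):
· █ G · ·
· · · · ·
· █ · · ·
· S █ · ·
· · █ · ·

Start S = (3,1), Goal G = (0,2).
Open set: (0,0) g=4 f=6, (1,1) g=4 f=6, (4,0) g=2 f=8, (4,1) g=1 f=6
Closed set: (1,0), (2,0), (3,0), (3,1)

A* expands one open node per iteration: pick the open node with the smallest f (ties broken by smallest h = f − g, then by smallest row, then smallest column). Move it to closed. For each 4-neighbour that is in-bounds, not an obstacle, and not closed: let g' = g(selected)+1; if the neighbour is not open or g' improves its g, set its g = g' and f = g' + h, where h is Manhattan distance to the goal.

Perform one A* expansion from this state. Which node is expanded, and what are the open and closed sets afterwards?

expanded=(0,0); open=[(1,1) g=4 f=6, (4,0) g=2 f=8, (4,1) g=1 f=6]; closed=[(0,0), (1,0), (2,0), (3,0), (3,1)]

step 1: expand (0,0) (f=6, h=2) → closed; open now [(1,1) g=4 f=6, (4,0) g=2 f=8, (4,1) g=1 f=6]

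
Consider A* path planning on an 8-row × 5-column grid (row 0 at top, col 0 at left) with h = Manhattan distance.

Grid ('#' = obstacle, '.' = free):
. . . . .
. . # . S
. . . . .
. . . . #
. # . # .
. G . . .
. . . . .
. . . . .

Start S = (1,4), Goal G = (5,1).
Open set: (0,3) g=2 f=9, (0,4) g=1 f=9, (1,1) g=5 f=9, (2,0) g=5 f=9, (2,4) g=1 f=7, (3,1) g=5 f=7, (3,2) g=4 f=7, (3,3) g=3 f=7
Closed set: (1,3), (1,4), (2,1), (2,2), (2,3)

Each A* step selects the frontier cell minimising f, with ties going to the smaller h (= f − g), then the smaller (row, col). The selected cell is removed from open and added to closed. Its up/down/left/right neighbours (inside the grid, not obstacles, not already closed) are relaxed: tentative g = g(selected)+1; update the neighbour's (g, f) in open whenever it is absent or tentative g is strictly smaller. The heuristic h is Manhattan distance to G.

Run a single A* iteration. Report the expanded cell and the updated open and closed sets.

step 1: expand (3,1) (f=7, h=2) → closed; open now [(0,3) g=2 f=9, (0,4) g=1 f=9, (1,1) g=5 f=9, (2,0) g=5 f=9, (2,4) g=1 f=7, (3,0) g=6 f=9, (3,2) g=4 f=7, (3,3) g=3 f=7]

expanded=(3,1); open=[(0,3) g=2 f=9, (0,4) g=1 f=9, (1,1) g=5 f=9, (2,0) g=5 f=9, (2,4) g=1 f=7, (3,0) g=6 f=9, (3,2) g=4 f=7, (3,3) g=3 f=7]; closed=[(1,3), (1,4), (2,1), (2,2), (2,3), (3,1)]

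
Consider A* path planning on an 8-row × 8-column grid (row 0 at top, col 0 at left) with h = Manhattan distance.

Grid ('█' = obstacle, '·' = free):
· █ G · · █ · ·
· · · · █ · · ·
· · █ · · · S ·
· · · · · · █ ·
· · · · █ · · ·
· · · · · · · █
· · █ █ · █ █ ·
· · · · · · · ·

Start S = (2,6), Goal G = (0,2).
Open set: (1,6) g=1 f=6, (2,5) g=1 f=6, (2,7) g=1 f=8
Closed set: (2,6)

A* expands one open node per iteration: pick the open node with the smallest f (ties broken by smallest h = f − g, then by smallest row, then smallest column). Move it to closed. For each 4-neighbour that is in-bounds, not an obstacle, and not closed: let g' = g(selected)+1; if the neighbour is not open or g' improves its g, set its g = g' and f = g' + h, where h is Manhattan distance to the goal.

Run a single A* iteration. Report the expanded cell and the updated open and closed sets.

expanded=(1,6); open=[(0,6) g=2 f=6, (1,5) g=2 f=6, (1,7) g=2 f=8, (2,5) g=1 f=6, (2,7) g=1 f=8]; closed=[(1,6), (2,6)]

step 1: expand (1,6) (f=6, h=5) → closed; open now [(0,6) g=2 f=6, (1,5) g=2 f=6, (1,7) g=2 f=8, (2,5) g=1 f=6, (2,7) g=1 f=8]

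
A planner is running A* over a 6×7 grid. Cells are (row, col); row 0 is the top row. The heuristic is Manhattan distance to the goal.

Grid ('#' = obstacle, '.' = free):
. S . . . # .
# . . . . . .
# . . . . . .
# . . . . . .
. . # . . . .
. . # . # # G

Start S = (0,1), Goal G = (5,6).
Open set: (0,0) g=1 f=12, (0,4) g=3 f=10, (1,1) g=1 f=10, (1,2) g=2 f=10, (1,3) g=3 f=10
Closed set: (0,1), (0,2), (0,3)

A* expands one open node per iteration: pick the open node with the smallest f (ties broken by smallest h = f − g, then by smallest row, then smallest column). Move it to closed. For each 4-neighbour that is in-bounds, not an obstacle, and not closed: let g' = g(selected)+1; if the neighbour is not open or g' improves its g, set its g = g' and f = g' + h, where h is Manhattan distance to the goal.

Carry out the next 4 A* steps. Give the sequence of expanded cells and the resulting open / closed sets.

step 1: expand (0,4) (f=10, h=7) → closed; open now [(0,0) g=1 f=12, (1,1) g=1 f=10, (1,2) g=2 f=10, (1,3) g=3 f=10, (1,4) g=4 f=10]
step 2: expand (1,4) (f=10, h=6) → closed; open now [(0,0) g=1 f=12, (1,1) g=1 f=10, (1,2) g=2 f=10, (1,3) g=3 f=10, (1,5) g=5 f=10, (2,4) g=5 f=10]
step 3: expand (1,5) (f=10, h=5) → closed; open now [(0,0) g=1 f=12, (1,1) g=1 f=10, (1,2) g=2 f=10, (1,3) g=3 f=10, (1,6) g=6 f=10, (2,4) g=5 f=10, (2,5) g=6 f=10]
step 4: expand (1,6) (f=10, h=4) → closed; open now [(0,0) g=1 f=12, (0,6) g=7 f=12, (1,1) g=1 f=10, (1,2) g=2 f=10, (1,3) g=3 f=10, (2,4) g=5 f=10, (2,5) g=6 f=10, (2,6) g=7 f=10]

order=[(0,4) → (1,4) → (1,5) → (1,6)]; open=[(0,0) g=1 f=12, (0,6) g=7 f=12, (1,1) g=1 f=10, (1,2) g=2 f=10, (1,3) g=3 f=10, (2,4) g=5 f=10, (2,5) g=6 f=10, (2,6) g=7 f=10]; closed=[(0,1), (0,2), (0,3), (0,4), (1,4), (1,5), (1,6)]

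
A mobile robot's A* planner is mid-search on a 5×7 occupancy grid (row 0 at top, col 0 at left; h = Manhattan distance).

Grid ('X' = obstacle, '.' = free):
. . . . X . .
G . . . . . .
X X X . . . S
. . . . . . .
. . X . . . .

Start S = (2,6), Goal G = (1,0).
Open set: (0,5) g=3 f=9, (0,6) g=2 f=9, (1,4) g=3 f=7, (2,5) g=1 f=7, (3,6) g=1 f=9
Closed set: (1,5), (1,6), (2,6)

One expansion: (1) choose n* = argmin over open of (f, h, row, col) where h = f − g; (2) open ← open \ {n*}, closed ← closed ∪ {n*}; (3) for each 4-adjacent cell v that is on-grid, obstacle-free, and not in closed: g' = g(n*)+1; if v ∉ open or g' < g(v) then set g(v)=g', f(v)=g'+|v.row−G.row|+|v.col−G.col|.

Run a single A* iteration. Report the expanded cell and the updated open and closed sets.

expanded=(1,4); open=[(0,5) g=3 f=9, (0,6) g=2 f=9, (1,3) g=4 f=7, (2,4) g=4 f=9, (2,5) g=1 f=7, (3,6) g=1 f=9]; closed=[(1,4), (1,5), (1,6), (2,6)]

step 1: expand (1,4) (f=7, h=4) → closed; open now [(0,5) g=3 f=9, (0,6) g=2 f=9, (1,3) g=4 f=7, (2,4) g=4 f=9, (2,5) g=1 f=7, (3,6) g=1 f=9]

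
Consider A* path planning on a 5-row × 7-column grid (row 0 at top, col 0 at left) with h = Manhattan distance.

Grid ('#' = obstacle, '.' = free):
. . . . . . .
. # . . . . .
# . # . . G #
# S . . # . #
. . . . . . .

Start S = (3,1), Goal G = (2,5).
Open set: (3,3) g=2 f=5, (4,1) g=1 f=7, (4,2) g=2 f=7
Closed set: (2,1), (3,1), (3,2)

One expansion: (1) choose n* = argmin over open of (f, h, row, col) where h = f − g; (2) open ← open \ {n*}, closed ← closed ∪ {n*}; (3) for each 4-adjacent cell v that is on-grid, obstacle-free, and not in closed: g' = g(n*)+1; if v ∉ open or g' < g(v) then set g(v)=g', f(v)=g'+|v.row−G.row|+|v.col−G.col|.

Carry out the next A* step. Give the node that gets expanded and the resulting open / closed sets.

expanded=(3,3); open=[(2,3) g=3 f=5, (4,1) g=1 f=7, (4,2) g=2 f=7, (4,3) g=3 f=7]; closed=[(2,1), (3,1), (3,2), (3,3)]

step 1: expand (3,3) (f=5, h=3) → closed; open now [(2,3) g=3 f=5, (4,1) g=1 f=7, (4,2) g=2 f=7, (4,3) g=3 f=7]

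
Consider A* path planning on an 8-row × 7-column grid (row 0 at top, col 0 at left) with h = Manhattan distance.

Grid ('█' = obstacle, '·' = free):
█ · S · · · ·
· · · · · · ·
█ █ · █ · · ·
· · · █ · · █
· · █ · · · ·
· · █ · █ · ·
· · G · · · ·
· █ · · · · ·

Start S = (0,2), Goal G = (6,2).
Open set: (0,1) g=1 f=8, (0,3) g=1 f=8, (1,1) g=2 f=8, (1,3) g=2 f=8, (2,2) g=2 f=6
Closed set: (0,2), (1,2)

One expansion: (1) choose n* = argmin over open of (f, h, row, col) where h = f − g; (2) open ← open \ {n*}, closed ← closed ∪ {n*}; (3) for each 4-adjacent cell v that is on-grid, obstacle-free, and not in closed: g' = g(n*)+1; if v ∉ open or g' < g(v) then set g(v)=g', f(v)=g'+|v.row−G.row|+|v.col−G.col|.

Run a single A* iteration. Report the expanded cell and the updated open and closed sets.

expanded=(2,2); open=[(0,1) g=1 f=8, (0,3) g=1 f=8, (1,1) g=2 f=8, (1,3) g=2 f=8, (3,2) g=3 f=6]; closed=[(0,2), (1,2), (2,2)]

step 1: expand (2,2) (f=6, h=4) → closed; open now [(0,1) g=1 f=8, (0,3) g=1 f=8, (1,1) g=2 f=8, (1,3) g=2 f=8, (3,2) g=3 f=6]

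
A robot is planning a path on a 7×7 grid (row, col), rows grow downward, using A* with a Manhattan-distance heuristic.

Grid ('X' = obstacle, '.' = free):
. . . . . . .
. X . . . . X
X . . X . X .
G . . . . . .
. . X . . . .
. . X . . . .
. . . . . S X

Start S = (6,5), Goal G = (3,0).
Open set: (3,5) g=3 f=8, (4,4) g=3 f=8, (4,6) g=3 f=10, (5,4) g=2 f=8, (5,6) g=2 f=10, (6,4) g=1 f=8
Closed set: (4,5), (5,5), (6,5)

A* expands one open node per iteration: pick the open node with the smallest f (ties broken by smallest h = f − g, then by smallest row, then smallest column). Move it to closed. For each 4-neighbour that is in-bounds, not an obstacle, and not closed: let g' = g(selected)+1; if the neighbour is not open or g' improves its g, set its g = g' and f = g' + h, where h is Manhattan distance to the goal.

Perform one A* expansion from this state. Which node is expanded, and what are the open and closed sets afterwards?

step 1: expand (3,5) (f=8, h=5) → closed; open now [(3,4) g=4 f=8, (3,6) g=4 f=10, (4,4) g=3 f=8, (4,6) g=3 f=10, (5,4) g=2 f=8, (5,6) g=2 f=10, (6,4) g=1 f=8]

expanded=(3,5); open=[(3,4) g=4 f=8, (3,6) g=4 f=10, (4,4) g=3 f=8, (4,6) g=3 f=10, (5,4) g=2 f=8, (5,6) g=2 f=10, (6,4) g=1 f=8]; closed=[(3,5), (4,5), (5,5), (6,5)]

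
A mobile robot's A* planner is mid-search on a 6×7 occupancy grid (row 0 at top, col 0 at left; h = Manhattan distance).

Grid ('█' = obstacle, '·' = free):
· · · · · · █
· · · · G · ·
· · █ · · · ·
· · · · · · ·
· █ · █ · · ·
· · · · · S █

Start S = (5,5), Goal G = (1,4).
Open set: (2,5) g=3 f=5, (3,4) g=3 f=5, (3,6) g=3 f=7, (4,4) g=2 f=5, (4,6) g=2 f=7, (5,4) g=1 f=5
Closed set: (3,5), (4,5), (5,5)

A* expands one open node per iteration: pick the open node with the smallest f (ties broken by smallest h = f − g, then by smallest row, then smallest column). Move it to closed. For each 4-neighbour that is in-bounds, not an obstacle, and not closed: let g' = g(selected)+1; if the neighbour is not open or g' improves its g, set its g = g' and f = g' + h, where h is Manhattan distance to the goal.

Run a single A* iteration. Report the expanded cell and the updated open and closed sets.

expanded=(2,5); open=[(1,5) g=4 f=5, (2,4) g=4 f=5, (2,6) g=4 f=7, (3,4) g=3 f=5, (3,6) g=3 f=7, (4,4) g=2 f=5, (4,6) g=2 f=7, (5,4) g=1 f=5]; closed=[(2,5), (3,5), (4,5), (5,5)]

step 1: expand (2,5) (f=5, h=2) → closed; open now [(1,5) g=4 f=5, (2,4) g=4 f=5, (2,6) g=4 f=7, (3,4) g=3 f=5, (3,6) g=3 f=7, (4,4) g=2 f=5, (4,6) g=2 f=7, (5,4) g=1 f=5]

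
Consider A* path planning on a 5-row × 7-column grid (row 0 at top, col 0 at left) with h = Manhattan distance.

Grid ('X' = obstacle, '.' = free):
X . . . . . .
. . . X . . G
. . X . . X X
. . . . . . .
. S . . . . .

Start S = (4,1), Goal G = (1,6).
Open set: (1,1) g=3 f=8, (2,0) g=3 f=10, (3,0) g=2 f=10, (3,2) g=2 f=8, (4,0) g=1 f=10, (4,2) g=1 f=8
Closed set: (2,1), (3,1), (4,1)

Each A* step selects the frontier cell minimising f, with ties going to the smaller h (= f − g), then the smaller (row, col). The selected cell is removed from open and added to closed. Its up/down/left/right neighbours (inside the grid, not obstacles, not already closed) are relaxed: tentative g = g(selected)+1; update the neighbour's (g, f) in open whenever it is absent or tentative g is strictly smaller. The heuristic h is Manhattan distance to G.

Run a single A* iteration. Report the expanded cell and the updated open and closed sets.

expanded=(1,1); open=[(0,1) g=4 f=10, (1,0) g=4 f=10, (1,2) g=4 f=8, (2,0) g=3 f=10, (3,0) g=2 f=10, (3,2) g=2 f=8, (4,0) g=1 f=10, (4,2) g=1 f=8]; closed=[(1,1), (2,1), (3,1), (4,1)]

step 1: expand (1,1) (f=8, h=5) → closed; open now [(0,1) g=4 f=10, (1,0) g=4 f=10, (1,2) g=4 f=8, (2,0) g=3 f=10, (3,0) g=2 f=10, (3,2) g=2 f=8, (4,0) g=1 f=10, (4,2) g=1 f=8]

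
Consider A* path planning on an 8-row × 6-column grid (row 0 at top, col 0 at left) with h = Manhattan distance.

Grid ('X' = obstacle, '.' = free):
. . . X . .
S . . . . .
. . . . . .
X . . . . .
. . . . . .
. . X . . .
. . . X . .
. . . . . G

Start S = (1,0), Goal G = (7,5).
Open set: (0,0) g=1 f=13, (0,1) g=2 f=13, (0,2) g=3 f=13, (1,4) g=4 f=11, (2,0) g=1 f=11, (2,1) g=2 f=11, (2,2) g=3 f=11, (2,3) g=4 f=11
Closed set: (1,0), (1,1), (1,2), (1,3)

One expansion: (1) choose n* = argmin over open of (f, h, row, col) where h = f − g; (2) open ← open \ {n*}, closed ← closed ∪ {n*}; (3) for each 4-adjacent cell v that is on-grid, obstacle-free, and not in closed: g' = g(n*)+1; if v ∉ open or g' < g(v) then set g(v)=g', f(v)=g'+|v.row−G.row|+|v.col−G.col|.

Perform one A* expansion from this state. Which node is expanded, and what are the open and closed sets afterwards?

step 1: expand (1,4) (f=11, h=7) → closed; open now [(0,0) g=1 f=13, (0,1) g=2 f=13, (0,2) g=3 f=13, (0,4) g=5 f=13, (1,5) g=5 f=11, (2,0) g=1 f=11, (2,1) g=2 f=11, (2,2) g=3 f=11, (2,3) g=4 f=11, (2,4) g=5 f=11]

expanded=(1,4); open=[(0,0) g=1 f=13, (0,1) g=2 f=13, (0,2) g=3 f=13, (0,4) g=5 f=13, (1,5) g=5 f=11, (2,0) g=1 f=11, (2,1) g=2 f=11, (2,2) g=3 f=11, (2,3) g=4 f=11, (2,4) g=5 f=11]; closed=[(1,0), (1,1), (1,2), (1,3), (1,4)]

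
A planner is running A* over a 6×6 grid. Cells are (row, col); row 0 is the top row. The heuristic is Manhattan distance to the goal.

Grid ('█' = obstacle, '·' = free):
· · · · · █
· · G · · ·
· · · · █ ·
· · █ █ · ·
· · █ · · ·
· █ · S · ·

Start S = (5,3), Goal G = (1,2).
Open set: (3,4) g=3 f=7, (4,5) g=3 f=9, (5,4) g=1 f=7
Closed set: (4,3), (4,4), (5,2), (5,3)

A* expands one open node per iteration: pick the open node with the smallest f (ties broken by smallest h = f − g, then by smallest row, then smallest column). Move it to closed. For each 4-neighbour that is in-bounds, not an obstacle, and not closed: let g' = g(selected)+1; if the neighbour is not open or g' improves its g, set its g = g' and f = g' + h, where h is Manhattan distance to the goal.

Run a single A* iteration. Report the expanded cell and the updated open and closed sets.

step 1: expand (3,4) (f=7, h=4) → closed; open now [(3,5) g=4 f=9, (4,5) g=3 f=9, (5,4) g=1 f=7]

expanded=(3,4); open=[(3,5) g=4 f=9, (4,5) g=3 f=9, (5,4) g=1 f=7]; closed=[(3,4), (4,3), (4,4), (5,2), (5,3)]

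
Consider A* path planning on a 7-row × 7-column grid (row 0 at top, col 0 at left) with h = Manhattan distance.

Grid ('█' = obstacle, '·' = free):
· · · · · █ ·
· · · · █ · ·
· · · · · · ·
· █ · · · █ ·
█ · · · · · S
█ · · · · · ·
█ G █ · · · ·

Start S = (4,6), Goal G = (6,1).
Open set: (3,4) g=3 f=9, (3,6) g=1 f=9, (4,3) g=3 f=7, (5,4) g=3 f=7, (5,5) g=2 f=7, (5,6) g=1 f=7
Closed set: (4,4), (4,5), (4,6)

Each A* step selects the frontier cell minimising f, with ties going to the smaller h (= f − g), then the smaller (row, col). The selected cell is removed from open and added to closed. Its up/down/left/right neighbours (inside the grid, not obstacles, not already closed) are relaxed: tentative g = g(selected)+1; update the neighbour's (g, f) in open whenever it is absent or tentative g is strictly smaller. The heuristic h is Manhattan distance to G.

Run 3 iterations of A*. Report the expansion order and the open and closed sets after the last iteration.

order=[(4,3) → (4,2) → (4,1)]; open=[(3,2) g=5 f=9, (3,3) g=4 f=9, (3,4) g=3 f=9, (3,6) g=1 f=9, (5,1) g=6 f=7, (5,2) g=5 f=7, (5,3) g=4 f=7, (5,4) g=3 f=7, (5,5) g=2 f=7, (5,6) g=1 f=7]; closed=[(4,1), (4,2), (4,3), (4,4), (4,5), (4,6)]

step 1: expand (4,3) (f=7, h=4) → closed; open now [(3,3) g=4 f=9, (3,4) g=3 f=9, (3,6) g=1 f=9, (4,2) g=4 f=7, (5,3) g=4 f=7, (5,4) g=3 f=7, (5,5) g=2 f=7, (5,6) g=1 f=7]
step 2: expand (4,2) (f=7, h=3) → closed; open now [(3,2) g=5 f=9, (3,3) g=4 f=9, (3,4) g=3 f=9, (3,6) g=1 f=9, (4,1) g=5 f=7, (5,2) g=5 f=7, (5,3) g=4 f=7, (5,4) g=3 f=7, (5,5) g=2 f=7, (5,6) g=1 f=7]
step 3: expand (4,1) (f=7, h=2) → closed; open now [(3,2) g=5 f=9, (3,3) g=4 f=9, (3,4) g=3 f=9, (3,6) g=1 f=9, (5,1) g=6 f=7, (5,2) g=5 f=7, (5,3) g=4 f=7, (5,4) g=3 f=7, (5,5) g=2 f=7, (5,6) g=1 f=7]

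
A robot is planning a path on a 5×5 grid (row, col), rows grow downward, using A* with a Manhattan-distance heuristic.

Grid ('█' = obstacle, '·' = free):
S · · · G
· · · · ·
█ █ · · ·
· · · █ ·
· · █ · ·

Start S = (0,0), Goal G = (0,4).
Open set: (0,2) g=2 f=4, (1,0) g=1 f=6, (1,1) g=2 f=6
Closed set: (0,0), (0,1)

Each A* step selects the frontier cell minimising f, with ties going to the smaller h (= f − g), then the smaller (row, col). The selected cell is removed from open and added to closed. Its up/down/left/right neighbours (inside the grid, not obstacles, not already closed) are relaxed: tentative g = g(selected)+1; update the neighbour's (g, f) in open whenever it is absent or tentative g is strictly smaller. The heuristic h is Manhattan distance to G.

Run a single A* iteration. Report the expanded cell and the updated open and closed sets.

step 1: expand (0,2) (f=4, h=2) → closed; open now [(0,3) g=3 f=4, (1,0) g=1 f=6, (1,1) g=2 f=6, (1,2) g=3 f=6]

expanded=(0,2); open=[(0,3) g=3 f=4, (1,0) g=1 f=6, (1,1) g=2 f=6, (1,2) g=3 f=6]; closed=[(0,0), (0,1), (0,2)]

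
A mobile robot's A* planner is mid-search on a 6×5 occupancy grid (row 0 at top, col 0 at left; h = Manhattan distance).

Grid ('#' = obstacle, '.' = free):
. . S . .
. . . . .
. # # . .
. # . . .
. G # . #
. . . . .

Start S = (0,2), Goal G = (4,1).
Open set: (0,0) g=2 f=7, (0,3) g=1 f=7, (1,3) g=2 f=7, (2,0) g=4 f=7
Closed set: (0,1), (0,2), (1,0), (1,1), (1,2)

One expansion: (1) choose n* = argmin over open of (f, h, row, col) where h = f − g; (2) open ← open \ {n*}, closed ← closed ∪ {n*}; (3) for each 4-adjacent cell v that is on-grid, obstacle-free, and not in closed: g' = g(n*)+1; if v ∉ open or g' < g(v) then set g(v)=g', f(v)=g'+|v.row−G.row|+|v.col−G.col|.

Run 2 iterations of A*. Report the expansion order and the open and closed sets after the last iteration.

order=[(2,0) → (3,0)]; open=[(0,0) g=2 f=7, (0,3) g=1 f=7, (1,3) g=2 f=7, (4,0) g=6 f=7]; closed=[(0,1), (0,2), (1,0), (1,1), (1,2), (2,0), (3,0)]

step 1: expand (2,0) (f=7, h=3) → closed; open now [(0,0) g=2 f=7, (0,3) g=1 f=7, (1,3) g=2 f=7, (3,0) g=5 f=7]
step 2: expand (3,0) (f=7, h=2) → closed; open now [(0,0) g=2 f=7, (0,3) g=1 f=7, (1,3) g=2 f=7, (4,0) g=6 f=7]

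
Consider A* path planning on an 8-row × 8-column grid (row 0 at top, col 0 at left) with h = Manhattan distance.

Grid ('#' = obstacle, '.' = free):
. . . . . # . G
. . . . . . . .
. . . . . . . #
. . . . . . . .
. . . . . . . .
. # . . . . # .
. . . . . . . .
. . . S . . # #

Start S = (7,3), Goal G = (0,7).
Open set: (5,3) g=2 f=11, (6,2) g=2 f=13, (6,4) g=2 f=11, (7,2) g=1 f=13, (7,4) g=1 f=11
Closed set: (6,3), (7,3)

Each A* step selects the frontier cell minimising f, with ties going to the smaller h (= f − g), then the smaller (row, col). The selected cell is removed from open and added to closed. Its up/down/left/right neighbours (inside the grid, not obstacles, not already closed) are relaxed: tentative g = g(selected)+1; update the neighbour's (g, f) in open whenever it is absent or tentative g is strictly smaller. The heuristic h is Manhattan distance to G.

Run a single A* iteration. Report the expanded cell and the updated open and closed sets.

step 1: expand (5,3) (f=11, h=9) → closed; open now [(4,3) g=3 f=11, (5,2) g=3 f=13, (5,4) g=3 f=11, (6,2) g=2 f=13, (6,4) g=2 f=11, (7,2) g=1 f=13, (7,4) g=1 f=11]

expanded=(5,3); open=[(4,3) g=3 f=11, (5,2) g=3 f=13, (5,4) g=3 f=11, (6,2) g=2 f=13, (6,4) g=2 f=11, (7,2) g=1 f=13, (7,4) g=1 f=11]; closed=[(5,3), (6,3), (7,3)]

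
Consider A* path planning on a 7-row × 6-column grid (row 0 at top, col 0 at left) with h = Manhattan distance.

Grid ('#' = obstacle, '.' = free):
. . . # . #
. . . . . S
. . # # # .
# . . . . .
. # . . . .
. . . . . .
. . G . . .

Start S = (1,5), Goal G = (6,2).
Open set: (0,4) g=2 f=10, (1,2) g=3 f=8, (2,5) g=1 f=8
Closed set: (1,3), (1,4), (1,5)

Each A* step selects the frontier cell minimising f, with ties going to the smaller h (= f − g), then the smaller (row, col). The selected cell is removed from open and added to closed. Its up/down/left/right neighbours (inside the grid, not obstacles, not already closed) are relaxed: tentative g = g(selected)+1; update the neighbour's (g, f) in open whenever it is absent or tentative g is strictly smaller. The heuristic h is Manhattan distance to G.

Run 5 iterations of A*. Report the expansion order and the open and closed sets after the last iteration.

order=[(1,2) → (2,5) → (3,5) → (3,4) → (3,3)]; open=[(0,2) g=4 f=10, (0,4) g=2 f=10, (1,1) g=4 f=10, (3,2) g=5 f=8, (4,3) g=5 f=8, (4,4) g=4 f=8, (4,5) g=3 f=8]; closed=[(1,2), (1,3), (1,4), (1,5), (2,5), (3,3), (3,4), (3,5)]

step 1: expand (1,2) (f=8, h=5) → closed; open now [(0,2) g=4 f=10, (0,4) g=2 f=10, (1,1) g=4 f=10, (2,5) g=1 f=8]
step 2: expand (2,5) (f=8, h=7) → closed; open now [(0,2) g=4 f=10, (0,4) g=2 f=10, (1,1) g=4 f=10, (3,5) g=2 f=8]
step 3: expand (3,5) (f=8, h=6) → closed; open now [(0,2) g=4 f=10, (0,4) g=2 f=10, (1,1) g=4 f=10, (3,4) g=3 f=8, (4,5) g=3 f=8]
step 4: expand (3,4) (f=8, h=5) → closed; open now [(0,2) g=4 f=10, (0,4) g=2 f=10, (1,1) g=4 f=10, (3,3) g=4 f=8, (4,4) g=4 f=8, (4,5) g=3 f=8]
step 5: expand (3,3) (f=8, h=4) → closed; open now [(0,2) g=4 f=10, (0,4) g=2 f=10, (1,1) g=4 f=10, (3,2) g=5 f=8, (4,3) g=5 f=8, (4,4) g=4 f=8, (4,5) g=3 f=8]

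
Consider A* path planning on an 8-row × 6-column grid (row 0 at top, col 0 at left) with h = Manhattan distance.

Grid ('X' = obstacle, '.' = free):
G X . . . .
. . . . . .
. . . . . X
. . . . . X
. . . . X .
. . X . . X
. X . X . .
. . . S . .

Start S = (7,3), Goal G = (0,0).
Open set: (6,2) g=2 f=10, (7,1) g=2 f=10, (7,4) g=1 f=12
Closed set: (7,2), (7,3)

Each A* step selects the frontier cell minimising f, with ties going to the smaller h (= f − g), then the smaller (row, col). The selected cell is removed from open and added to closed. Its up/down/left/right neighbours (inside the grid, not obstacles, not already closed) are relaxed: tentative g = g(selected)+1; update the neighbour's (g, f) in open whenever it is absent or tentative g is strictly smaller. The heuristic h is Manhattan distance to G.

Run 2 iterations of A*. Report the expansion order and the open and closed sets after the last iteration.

order=[(6,2) → (7,1)]; open=[(7,0) g=3 f=10, (7,4) g=1 f=12]; closed=[(6,2), (7,1), (7,2), (7,3)]

step 1: expand (6,2) (f=10, h=8) → closed; open now [(7,1) g=2 f=10, (7,4) g=1 f=12]
step 2: expand (7,1) (f=10, h=8) → closed; open now [(7,0) g=3 f=10, (7,4) g=1 f=12]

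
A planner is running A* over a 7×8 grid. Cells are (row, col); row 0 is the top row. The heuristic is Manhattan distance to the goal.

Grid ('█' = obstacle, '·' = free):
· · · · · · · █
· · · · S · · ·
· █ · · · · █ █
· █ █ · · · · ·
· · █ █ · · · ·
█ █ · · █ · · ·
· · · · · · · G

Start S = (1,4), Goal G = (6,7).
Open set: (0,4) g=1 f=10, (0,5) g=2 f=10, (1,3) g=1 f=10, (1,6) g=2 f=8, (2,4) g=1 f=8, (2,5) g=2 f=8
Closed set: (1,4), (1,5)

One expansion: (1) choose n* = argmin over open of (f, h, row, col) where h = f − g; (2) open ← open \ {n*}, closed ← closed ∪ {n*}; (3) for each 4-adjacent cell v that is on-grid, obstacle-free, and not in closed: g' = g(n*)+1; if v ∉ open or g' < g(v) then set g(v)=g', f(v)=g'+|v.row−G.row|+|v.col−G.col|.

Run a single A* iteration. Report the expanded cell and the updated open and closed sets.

expanded=(1,6); open=[(0,4) g=1 f=10, (0,5) g=2 f=10, (0,6) g=3 f=10, (1,3) g=1 f=10, (1,7) g=3 f=8, (2,4) g=1 f=8, (2,5) g=2 f=8]; closed=[(1,4), (1,5), (1,6)]

step 1: expand (1,6) (f=8, h=6) → closed; open now [(0,4) g=1 f=10, (0,5) g=2 f=10, (0,6) g=3 f=10, (1,3) g=1 f=10, (1,7) g=3 f=8, (2,4) g=1 f=8, (2,5) g=2 f=8]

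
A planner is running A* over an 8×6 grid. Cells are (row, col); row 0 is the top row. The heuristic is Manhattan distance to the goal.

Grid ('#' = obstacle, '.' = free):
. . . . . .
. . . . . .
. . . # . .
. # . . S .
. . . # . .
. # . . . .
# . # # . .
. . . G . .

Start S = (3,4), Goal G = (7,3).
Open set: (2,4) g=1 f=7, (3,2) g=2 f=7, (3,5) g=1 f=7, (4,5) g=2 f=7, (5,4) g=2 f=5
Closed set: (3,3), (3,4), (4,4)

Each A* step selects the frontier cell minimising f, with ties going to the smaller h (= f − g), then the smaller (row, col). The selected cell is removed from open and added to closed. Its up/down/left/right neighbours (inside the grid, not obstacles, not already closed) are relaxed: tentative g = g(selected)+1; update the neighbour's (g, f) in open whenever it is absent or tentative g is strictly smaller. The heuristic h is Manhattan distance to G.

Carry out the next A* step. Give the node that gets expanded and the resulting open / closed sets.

expanded=(5,4); open=[(2,4) g=1 f=7, (3,2) g=2 f=7, (3,5) g=1 f=7, (4,5) g=2 f=7, (5,3) g=3 f=5, (5,5) g=3 f=7, (6,4) g=3 f=5]; closed=[(3,3), (3,4), (4,4), (5,4)]

step 1: expand (5,4) (f=5, h=3) → closed; open now [(2,4) g=1 f=7, (3,2) g=2 f=7, (3,5) g=1 f=7, (4,5) g=2 f=7, (5,3) g=3 f=5, (5,5) g=3 f=7, (6,4) g=3 f=5]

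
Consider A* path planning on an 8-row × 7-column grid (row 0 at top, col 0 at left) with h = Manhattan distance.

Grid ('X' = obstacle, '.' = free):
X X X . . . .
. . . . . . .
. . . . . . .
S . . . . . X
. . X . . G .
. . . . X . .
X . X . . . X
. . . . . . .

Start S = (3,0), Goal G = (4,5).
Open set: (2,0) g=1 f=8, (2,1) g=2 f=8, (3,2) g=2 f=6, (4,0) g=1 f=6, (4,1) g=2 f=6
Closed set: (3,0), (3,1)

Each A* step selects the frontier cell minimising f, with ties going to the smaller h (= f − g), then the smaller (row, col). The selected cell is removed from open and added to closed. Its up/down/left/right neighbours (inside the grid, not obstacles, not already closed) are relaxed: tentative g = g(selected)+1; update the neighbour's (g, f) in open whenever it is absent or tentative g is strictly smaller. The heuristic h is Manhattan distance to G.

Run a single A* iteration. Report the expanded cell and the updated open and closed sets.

expanded=(3,2); open=[(2,0) g=1 f=8, (2,1) g=2 f=8, (2,2) g=3 f=8, (3,3) g=3 f=6, (4,0) g=1 f=6, (4,1) g=2 f=6]; closed=[(3,0), (3,1), (3,2)]

step 1: expand (3,2) (f=6, h=4) → closed; open now [(2,0) g=1 f=8, (2,1) g=2 f=8, (2,2) g=3 f=8, (3,3) g=3 f=6, (4,0) g=1 f=6, (4,1) g=2 f=6]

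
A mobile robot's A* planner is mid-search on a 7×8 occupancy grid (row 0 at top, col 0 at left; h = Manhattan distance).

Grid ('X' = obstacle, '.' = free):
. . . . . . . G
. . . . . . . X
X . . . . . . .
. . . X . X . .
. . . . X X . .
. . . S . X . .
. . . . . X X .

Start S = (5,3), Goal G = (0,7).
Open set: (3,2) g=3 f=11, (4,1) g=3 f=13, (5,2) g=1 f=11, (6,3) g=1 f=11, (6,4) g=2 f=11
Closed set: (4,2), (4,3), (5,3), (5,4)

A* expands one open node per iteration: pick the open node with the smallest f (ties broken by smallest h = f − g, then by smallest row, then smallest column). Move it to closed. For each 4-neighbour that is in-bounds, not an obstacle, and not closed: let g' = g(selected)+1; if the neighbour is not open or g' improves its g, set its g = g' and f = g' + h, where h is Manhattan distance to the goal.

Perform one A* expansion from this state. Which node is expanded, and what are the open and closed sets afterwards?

expanded=(3,2); open=[(2,2) g=4 f=11, (3,1) g=4 f=13, (4,1) g=3 f=13, (5,2) g=1 f=11, (6,3) g=1 f=11, (6,4) g=2 f=11]; closed=[(3,2), (4,2), (4,3), (5,3), (5,4)]

step 1: expand (3,2) (f=11, h=8) → closed; open now [(2,2) g=4 f=11, (3,1) g=4 f=13, (4,1) g=3 f=13, (5,2) g=1 f=11, (6,3) g=1 f=11, (6,4) g=2 f=11]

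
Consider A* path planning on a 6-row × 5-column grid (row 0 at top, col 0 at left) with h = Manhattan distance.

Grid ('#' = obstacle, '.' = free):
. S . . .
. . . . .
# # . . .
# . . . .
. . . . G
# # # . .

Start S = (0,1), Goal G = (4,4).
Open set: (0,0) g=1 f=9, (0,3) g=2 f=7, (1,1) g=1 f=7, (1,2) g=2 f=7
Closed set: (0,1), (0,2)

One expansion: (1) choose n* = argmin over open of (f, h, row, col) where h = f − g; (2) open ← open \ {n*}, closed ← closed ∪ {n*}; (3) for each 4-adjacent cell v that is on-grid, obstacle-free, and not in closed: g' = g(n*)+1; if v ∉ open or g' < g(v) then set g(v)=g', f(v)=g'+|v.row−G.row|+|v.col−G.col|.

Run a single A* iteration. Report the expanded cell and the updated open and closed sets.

expanded=(0,3); open=[(0,0) g=1 f=9, (0,4) g=3 f=7, (1,1) g=1 f=7, (1,2) g=2 f=7, (1,3) g=3 f=7]; closed=[(0,1), (0,2), (0,3)]

step 1: expand (0,3) (f=7, h=5) → closed; open now [(0,0) g=1 f=9, (0,4) g=3 f=7, (1,1) g=1 f=7, (1,2) g=2 f=7, (1,3) g=3 f=7]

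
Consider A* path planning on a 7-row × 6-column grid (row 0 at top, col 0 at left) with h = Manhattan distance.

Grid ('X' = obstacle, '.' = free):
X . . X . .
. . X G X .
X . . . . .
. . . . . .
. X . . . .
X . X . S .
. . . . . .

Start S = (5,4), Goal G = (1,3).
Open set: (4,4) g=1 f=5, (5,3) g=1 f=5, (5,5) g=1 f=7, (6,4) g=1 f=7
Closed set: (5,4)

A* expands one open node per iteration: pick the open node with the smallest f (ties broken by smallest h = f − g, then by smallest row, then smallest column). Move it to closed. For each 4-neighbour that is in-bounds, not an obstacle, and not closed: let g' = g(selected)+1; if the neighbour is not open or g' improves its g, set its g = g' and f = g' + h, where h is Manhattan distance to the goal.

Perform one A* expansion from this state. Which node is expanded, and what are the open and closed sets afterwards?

step 1: expand (4,4) (f=5, h=4) → closed; open now [(3,4) g=2 f=5, (4,3) g=2 f=5, (4,5) g=2 f=7, (5,3) g=1 f=5, (5,5) g=1 f=7, (6,4) g=1 f=7]

expanded=(4,4); open=[(3,4) g=2 f=5, (4,3) g=2 f=5, (4,5) g=2 f=7, (5,3) g=1 f=5, (5,5) g=1 f=7, (6,4) g=1 f=7]; closed=[(4,4), (5,4)]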